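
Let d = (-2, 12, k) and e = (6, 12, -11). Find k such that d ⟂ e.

12

d · e = (-2)·6 + 12·12 + k·(-11) = 132 - 11k
Set equal to 0: -11k = -132, so k = 12.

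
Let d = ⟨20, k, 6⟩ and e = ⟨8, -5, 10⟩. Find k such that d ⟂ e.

44

d · e = 20·8 + k·(-5) + 6·10 = 220 - 5k
Set equal to 0: -5k = -220, so k = 44.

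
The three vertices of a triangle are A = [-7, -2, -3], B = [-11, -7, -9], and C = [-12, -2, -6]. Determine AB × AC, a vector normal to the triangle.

(15, 18, -25)

AB = (-4, -5, -6)
AC = (-5, 0, -3)
i: (-5)·(-3) - (-6)·0 = 15 - 0 = 15
j: (-6)·(-5) - (-4)·(-3) = 30 - 12 = 18
k: (-4)·0 - (-5)·(-5) = 0 - 25 = -25
AB × AC = (15, 18, -25)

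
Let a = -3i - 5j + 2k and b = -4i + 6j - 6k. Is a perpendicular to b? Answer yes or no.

a · b = (-3)·(-4) + (-5)·6 + 2·(-6) = 12 - 30 - 12 = -30
Nonzero, so the vectors are not orthogonal.

no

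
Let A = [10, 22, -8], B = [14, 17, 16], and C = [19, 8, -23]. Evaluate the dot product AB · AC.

-254

AB = B − A = (4, -5, 24)
AC = C − A = (9, -14, -15)
AB · AC = 4·9 + (-5)·(-14) + 24·(-15) = 36 + 70 - 360 = -254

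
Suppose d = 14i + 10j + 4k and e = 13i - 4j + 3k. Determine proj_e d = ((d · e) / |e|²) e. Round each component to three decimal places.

d · e = 14·13 + 10·(-4) + 4·3 = 182 - 40 + 12 = 154
|e|² = 169 + 16 + 9 = 194
proj_e d = (154/194) · (13, -4, 3) ≈ (10.320, -3.175, 2.381)

(10.320, -3.175, 2.381)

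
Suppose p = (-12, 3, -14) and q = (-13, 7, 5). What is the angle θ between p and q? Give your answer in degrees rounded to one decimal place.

68.4

p · q = (-12)·(-13) + 3·7 + (-14)·5 = 156 + 21 - 70 = 107
|p|² = 144 + 9 + 196 = 349,  |p| = √349 ≈ 18.681542
|q|² = 169 + 49 + 25 = 243,  |q| = √243 ≈ 15.588457
cos θ = 107 / (18.681542 · 15.588457) ≈ 0.36742
θ = arccos(0.36742) ≈ 68.4°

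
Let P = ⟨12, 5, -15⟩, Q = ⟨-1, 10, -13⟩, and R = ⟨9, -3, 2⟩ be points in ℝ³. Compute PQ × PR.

(101, 215, 119)

PQ = (-13, 5, 2)
PR = (-3, -8, 17)
i: 5·17 - 2·(-8) = 85 - (-16) = 101
j: 2·(-3) - (-13)·17 = -6 - (-221) = 215
k: (-13)·(-8) - 5·(-3) = 104 - (-15) = 119
PQ × PR = (101, 215, 119)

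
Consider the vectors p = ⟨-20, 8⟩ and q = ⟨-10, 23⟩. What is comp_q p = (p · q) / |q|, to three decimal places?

15.311

p · q = (-20)·(-10) + 8·23 = 200 + 184 = 384
|q| = √(100 + 529) = √629 ≈ 25.0799
comp_q p = 384 / √629 ≈ 15.311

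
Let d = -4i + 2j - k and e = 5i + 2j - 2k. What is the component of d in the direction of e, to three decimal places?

-2.437

d · e = (-4)·5 + 2·2 + (-1)·(-2) = -20 + 4 + 2 = -14
|e| = √(25 + 4 + 4) = √33 ≈ 5.7446
comp_e d = -14 / √33 ≈ -2.437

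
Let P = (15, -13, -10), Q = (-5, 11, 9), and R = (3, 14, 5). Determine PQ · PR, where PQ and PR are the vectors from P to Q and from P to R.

PQ = Q − P = (-20, 24, 19)
PR = R − P = (-12, 27, 15)
PQ · PR = (-20)·(-12) + 24·27 + 19·15 = 240 + 648 + 285 = 1173

1173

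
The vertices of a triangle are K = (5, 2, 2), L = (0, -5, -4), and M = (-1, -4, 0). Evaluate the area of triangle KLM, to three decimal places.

18.055

KL = (-5, -7, -6),  KM = (-6, -6, -2)
i: (-7)·(-2) - (-6)·(-6) = 14 - 36 = -22
j: (-6)·(-6) - (-5)·(-2) = 36 - 10 = 26
k: (-5)·(-6) - (-7)·(-6) = 30 - 42 = -12
KL × KM = (-22, 26, -12)
|KL × KM| = √1304 ≈ 36.1109
area = ½ · 36.1109 ≈ 18.055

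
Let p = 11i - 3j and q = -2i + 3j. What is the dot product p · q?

-31

p · q = 11·(-2) + (-3)·3 = -22 - 9 = -31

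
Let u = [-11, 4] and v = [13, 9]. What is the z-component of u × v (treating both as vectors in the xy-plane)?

(-11)·9 - 4·13 = -99 - 52 = -151

-151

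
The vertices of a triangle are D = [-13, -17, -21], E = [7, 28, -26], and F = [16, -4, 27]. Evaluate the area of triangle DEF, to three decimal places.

DE = (20, 45, -5),  DF = (29, 13, 48)
i: 45·48 - (-5)·13 = 2160 - (-65) = 2225
j: (-5)·29 - 20·48 = -145 - 960 = -1105
k: 20·13 - 45·29 = 260 - 1305 = -1045
DE × DF = (2225, -1105, -1045)
|DE × DF| = √7263675 ≈ 2695.1206
area = ½ · 2695.1206 ≈ 1347.560

1347.560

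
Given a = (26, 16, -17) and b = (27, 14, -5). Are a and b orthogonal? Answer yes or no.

a · b = 26·27 + 16·14 + (-17)·(-5) = 702 + 224 + 85 = 1011
Nonzero, so the vectors are not orthogonal.

no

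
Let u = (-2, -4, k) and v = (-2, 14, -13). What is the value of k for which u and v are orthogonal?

u · v = (-2)·(-2) + (-4)·14 + k·(-13) = -52 - 13k
Set equal to 0: -13k = 52, so k = -4.

-4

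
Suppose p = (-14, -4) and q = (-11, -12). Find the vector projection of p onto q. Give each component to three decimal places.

(-8.385, -9.147)

p · q = (-14)·(-11) + (-4)·(-12) = 154 + 48 = 202
|q|² = 121 + 144 = 265
proj_q p = (202/265) · (-11, -12) ≈ (-8.385, -9.147)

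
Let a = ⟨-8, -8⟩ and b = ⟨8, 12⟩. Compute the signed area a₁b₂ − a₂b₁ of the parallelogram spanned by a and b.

(-8)·12 - (-8)·8 = -96 - (-64) = -32

-32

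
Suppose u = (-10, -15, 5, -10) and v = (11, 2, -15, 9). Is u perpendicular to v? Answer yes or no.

no

u · v = (-10)·11 + (-15)·2 + 5·(-15) + (-10)·9 = -110 - 30 - 75 - 90 = -305
Nonzero, so the vectors are not orthogonal.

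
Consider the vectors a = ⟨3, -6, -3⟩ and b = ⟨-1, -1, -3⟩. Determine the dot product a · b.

12

a · b = 3·(-1) + (-6)·(-1) + (-3)·(-3) = -3 + 6 + 9 = 12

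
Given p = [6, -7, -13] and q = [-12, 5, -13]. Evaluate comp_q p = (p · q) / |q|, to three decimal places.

p · q = 6·(-12) + (-7)·5 + (-13)·(-13) = -72 - 35 + 169 = 62
|q| = √(144 + 25 + 169) = √338 ≈ 18.3848
comp_q p = 62 / √338 ≈ 3.372

3.372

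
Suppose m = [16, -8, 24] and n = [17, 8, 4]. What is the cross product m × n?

(-224, 344, 264)

i: (-8)·4 - 24·8 = -32 - 192 = -224
j: 24·17 - 16·4 = 408 - 64 = 344
k: 16·8 - (-8)·17 = 128 - (-136) = 264
m × n = (-224, 344, 264)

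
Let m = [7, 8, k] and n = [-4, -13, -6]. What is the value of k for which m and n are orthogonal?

-22

m · n = 7·(-4) + 8·(-13) + k·(-6) = -132 - 6k
Set equal to 0: -6k = 132, so k = -22.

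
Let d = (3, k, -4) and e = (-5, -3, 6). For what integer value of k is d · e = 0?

-13

d · e = 3·(-5) + k·(-3) + (-4)·6 = -39 - 3k
Set equal to 0: -3k = 39, so k = -13.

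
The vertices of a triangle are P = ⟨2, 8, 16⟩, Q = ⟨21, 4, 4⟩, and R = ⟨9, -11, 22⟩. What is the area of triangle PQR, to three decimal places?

231.083

PQ = (19, -4, -12),  PR = (7, -19, 6)
i: (-4)·6 - (-12)·(-19) = -24 - 228 = -252
j: (-12)·7 - 19·6 = -84 - 114 = -198
k: 19·(-19) - (-4)·7 = -361 - (-28) = -333
PQ × PR = (-252, -198, -333)
|PQ × PR| = √213597 ≈ 462.1656
area = ½ · 462.1656 ≈ 231.083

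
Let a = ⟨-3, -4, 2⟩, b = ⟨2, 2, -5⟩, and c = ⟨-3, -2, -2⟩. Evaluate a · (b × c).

-30

b × c:
i: 2·(-2) - (-5)·(-2) = -4 - 10 = -14
j: (-5)·(-3) - 2·(-2) = 15 - (-4) = 19
k: 2·(-2) - 2·(-3) = -4 - (-6) = 2
b × c = (-14, 19, 2)
a · (b × c) = (-3)·(-14) + (-4)·19 + 2·2 = 42 - 76 + 4 = -30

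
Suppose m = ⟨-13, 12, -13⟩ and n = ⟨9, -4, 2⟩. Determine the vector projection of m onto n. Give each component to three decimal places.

(-17.020, 7.564, -3.782)

m · n = (-13)·9 + 12·(-4) + (-13)·2 = -117 - 48 - 26 = -191
|n|² = 81 + 16 + 4 = 101
proj_n m = (-191/101) · (9, -4, 2) ≈ (-17.020, 7.564, -3.782)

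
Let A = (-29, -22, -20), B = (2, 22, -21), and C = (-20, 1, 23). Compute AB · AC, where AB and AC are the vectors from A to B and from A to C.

AB = B − A = (31, 44, -1)
AC = C − A = (9, 23, 43)
AB · AC = 31·9 + 44·23 + (-1)·43 = 279 + 1012 - 43 = 1248

1248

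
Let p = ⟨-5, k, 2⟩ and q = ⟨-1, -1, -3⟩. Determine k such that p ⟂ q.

-1

p · q = (-5)·(-1) + k·(-1) + 2·(-3) = -1 - 1k
Set equal to 0: -1k = 1, so k = -1.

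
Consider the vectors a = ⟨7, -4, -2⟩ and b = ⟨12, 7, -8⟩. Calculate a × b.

i: (-4)·(-8) - (-2)·7 = 32 - (-14) = 46
j: (-2)·12 - 7·(-8) = -24 - (-56) = 32
k: 7·7 - (-4)·12 = 49 - (-48) = 97
a × b = (46, 32, 97)

(46, 32, 97)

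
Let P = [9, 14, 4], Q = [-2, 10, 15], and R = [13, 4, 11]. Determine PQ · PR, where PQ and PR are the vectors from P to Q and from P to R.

73

PQ = Q − P = (-11, -4, 11)
PR = R − P = (4, -10, 7)
PQ · PR = (-11)·4 + (-4)·(-10) + 11·7 = -44 + 40 + 77 = 73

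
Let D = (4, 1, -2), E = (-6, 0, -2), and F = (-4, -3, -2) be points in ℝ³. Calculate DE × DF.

DE = (-10, -1, 0)
DF = (-8, -4, 0)
i: (-1)·0 - 0·(-4) = 0 - 0 = 0
j: 0·(-8) - (-10)·0 = 0 - 0 = 0
k: (-10)·(-4) - (-1)·(-8) = 40 - 8 = 32
DE × DF = (0, 0, 32)

(0, 0, 32)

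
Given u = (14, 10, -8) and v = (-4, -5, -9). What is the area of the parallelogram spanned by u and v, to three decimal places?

i: 10·(-9) - (-8)·(-5) = -90 - 40 = -130
j: (-8)·(-4) - 14·(-9) = 32 - (-126) = 158
k: 14·(-5) - 10·(-4) = -70 - (-40) = -30
u × v = (-130, 158, -30)
|u × v| = √((-130)² + 158² + (-30)²) = √42764 ≈ 206.7946

206.795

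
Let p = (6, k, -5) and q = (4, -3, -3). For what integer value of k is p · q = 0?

p · q = 6·4 + k·(-3) + (-5)·(-3) = 39 - 3k
Set equal to 0: -3k = -39, so k = 13.

13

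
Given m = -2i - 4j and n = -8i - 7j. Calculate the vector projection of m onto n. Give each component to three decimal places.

(-3.115, -2.726)

m · n = (-2)·(-8) + (-4)·(-7) = 16 + 28 = 44
|n|² = 64 + 49 = 113
proj_n m = (44/113) · (-8, -7) ≈ (-3.115, -2.726)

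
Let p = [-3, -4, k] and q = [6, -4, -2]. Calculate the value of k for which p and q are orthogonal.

-1

p · q = (-3)·6 + (-4)·(-4) + k·(-2) = -2 - 2k
Set equal to 0: -2k = 2, so k = -1.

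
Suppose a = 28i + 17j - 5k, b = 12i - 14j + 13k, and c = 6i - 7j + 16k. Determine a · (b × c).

-5662

b × c:
i: (-14)·16 - 13·(-7) = -224 - (-91) = -133
j: 13·6 - 12·16 = 78 - 192 = -114
k: 12·(-7) - (-14)·6 = -84 - (-84) = 0
b × c = (-133, -114, 0)
a · (b × c) = 28·(-133) + 17·(-114) + (-5)·0 = -3724 - 1938 + 0 = -5662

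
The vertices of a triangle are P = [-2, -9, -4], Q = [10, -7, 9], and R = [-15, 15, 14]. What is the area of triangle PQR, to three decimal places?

PQ = (12, 2, 13),  PR = (-13, 24, 18)
i: 2·18 - 13·24 = 36 - 312 = -276
j: 13·(-13) - 12·18 = -169 - 216 = -385
k: 12·24 - 2·(-13) = 288 - (-26) = 314
PQ × PR = (-276, -385, 314)
|PQ × PR| = √322997 ≈ 568.3283
area = ½ · 568.3283 ≈ 284.164

284.164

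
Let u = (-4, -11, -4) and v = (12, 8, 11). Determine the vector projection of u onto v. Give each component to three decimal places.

u · v = (-4)·12 + (-11)·8 + (-4)·11 = -48 - 88 - 44 = -180
|v|² = 144 + 64 + 121 = 329
proj_v u = (-180/329) · (12, 8, 11) ≈ (-6.565, -4.377, -6.018)

(-6.565, -4.377, -6.018)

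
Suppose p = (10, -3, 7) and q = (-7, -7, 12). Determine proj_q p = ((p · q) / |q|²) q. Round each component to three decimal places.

(-1.012, -1.012, 1.736)

p · q = 10·(-7) + (-3)·(-7) + 7·12 = -70 + 21 + 84 = 35
|q|² = 49 + 49 + 144 = 242
proj_q p = (35/242) · (-7, -7, 12) ≈ (-1.012, -1.012, 1.736)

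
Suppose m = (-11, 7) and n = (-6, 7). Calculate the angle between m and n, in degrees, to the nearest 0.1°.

16.9

m · n = (-11)·(-6) + 7·7 = 66 + 49 = 115
|m|² = 121 + 49 = 170,  |m| = √170 ≈ 13.038405
|n|² = 36 + 49 = 85,  |n| = √85 ≈ 9.219544
cos θ = 115 / (13.038405 · 9.219544) ≈ 0.95667
θ = arccos(0.95667) ≈ 16.9°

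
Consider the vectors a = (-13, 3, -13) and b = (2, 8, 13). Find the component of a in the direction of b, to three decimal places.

-11.108

a · b = (-13)·2 + 3·8 + (-13)·13 = -26 + 24 - 169 = -171
|b| = √(4 + 64 + 169) = √237 ≈ 15.3948
comp_b a = -171 / √237 ≈ -11.108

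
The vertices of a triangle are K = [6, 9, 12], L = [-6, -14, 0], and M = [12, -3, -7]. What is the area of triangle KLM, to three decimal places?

KL = (-12, -23, -12),  KM = (6, -12, -19)
i: (-23)·(-19) - (-12)·(-12) = 437 - 144 = 293
j: (-12)·6 - (-12)·(-19) = -72 - 228 = -300
k: (-12)·(-12) - (-23)·6 = 144 - (-138) = 282
KL × KM = (293, -300, 282)
|KL × KM| = √255373 ≈ 505.3444
area = ½ · 505.3444 ≈ 252.672

252.672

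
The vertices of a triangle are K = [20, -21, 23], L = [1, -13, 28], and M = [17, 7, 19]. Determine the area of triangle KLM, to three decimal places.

KL = (-19, 8, 5),  KM = (-3, 28, -4)
i: 8·(-4) - 5·28 = -32 - 140 = -172
j: 5·(-3) - (-19)·(-4) = -15 - 76 = -91
k: (-19)·28 - 8·(-3) = -532 - (-24) = -508
KL × KM = (-172, -91, -508)
|KL × KM| = √295929 ≈ 543.9936
area = ½ · 543.9936 ≈ 271.997

271.997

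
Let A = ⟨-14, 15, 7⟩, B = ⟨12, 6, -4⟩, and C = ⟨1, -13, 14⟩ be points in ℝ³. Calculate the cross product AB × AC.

AB = (26, -9, -11)
AC = (15, -28, 7)
i: (-9)·7 - (-11)·(-28) = -63 - 308 = -371
j: (-11)·15 - 26·7 = -165 - 182 = -347
k: 26·(-28) - (-9)·15 = -728 - (-135) = -593
AB × AC = (-371, -347, -593)

(-371, -347, -593)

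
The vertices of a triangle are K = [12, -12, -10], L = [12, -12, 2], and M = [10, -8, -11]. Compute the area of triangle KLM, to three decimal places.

KL = (0, 0, 12),  KM = (-2, 4, -1)
i: 0·(-1) - 12·4 = 0 - 48 = -48
j: 12·(-2) - 0·(-1) = -24 - 0 = -24
k: 0·4 - 0·(-2) = 0 - 0 = 0
KL × KM = (-48, -24, 0)
|KL × KM| = √2880 ≈ 53.6656
area = ½ · 53.6656 ≈ 26.833

26.833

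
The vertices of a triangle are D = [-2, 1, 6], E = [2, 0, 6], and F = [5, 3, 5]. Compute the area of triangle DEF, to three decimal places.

DE = (4, -1, 0),  DF = (7, 2, -1)
i: (-1)·(-1) - 0·2 = 1 - 0 = 1
j: 0·7 - 4·(-1) = 0 - (-4) = 4
k: 4·2 - (-1)·7 = 8 - (-7) = 15
DE × DF = (1, 4, 15)
|DE × DF| = √242 ≈ 15.5563
area = ½ · 15.5563 ≈ 7.778

7.778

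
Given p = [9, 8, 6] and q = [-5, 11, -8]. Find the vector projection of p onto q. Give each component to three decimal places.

p · q = 9·(-5) + 8·11 + 6·(-8) = -45 + 88 - 48 = -5
|q|² = 25 + 121 + 64 = 210
proj_q p = (-5/210) · (-5, 11, -8) ≈ (0.119, -0.262, 0.190)

(0.119, -0.262, 0.190)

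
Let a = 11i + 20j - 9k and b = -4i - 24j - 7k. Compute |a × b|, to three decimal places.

416.366

i: 20·(-7) - (-9)·(-24) = -140 - 216 = -356
j: (-9)·(-4) - 11·(-7) = 36 - (-77) = 113
k: 11·(-24) - 20·(-4) = -264 - (-80) = -184
a × b = (-356, 113, -184)
|a × b| = √((-356)² + 113² + (-184)²) = √173361 ≈ 416.3664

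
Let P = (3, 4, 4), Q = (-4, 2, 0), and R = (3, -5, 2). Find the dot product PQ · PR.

26

PQ = Q − P = (-7, -2, -4)
PR = R − P = (0, -9, -2)
PQ · PR = (-7)·0 + (-2)·(-9) + (-4)·(-2) = 0 + 18 + 8 = 26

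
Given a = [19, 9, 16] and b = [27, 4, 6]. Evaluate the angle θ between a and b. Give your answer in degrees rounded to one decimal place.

a · b = 19·27 + 9·4 + 16·6 = 513 + 36 + 96 = 645
|a|² = 361 + 81 + 256 = 698,  |a| = √698 ≈ 26.419690
|b|² = 729 + 16 + 36 = 781,  |b| = √781 ≈ 27.946377
cos θ = 645 / (26.419690 · 27.946377) ≈ 0.87359
θ = arccos(0.87359) ≈ 29.1°

29.1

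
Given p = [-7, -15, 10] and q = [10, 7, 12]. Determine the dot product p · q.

-55

p · q = (-7)·10 + (-15)·7 + 10·12 = -70 - 105 + 120 = -55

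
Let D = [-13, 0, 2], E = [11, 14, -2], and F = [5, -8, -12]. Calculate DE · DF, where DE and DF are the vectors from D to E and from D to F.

376

DE = E − D = (24, 14, -4)
DF = F − D = (18, -8, -14)
DE · DF = 24·18 + 14·(-8) + (-4)·(-14) = 432 - 112 + 56 = 376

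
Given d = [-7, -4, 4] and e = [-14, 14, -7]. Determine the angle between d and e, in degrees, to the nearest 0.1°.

85.8

d · e = (-7)·(-14) + (-4)·14 + 4·(-7) = 98 - 56 - 28 = 14
|d|² = 49 + 16 + 16 = 81,  |d| = √81 ≈ 9.000000
|e|² = 196 + 196 + 49 = 441,  |e| = √441 ≈ 21.000000
cos θ = 14 / (9.000000 · 21.000000) ≈ 0.07407
θ = arccos(0.07407) ≈ 85.8°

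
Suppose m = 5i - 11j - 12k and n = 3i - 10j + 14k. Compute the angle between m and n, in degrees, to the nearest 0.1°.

98.3

m · n = 5·3 + (-11)·(-10) + (-12)·14 = 15 + 110 - 168 = -43
|m|² = 25 + 121 + 144 = 290,  |m| = √290 ≈ 17.029386
|n|² = 9 + 100 + 196 = 305,  |n| = √305 ≈ 17.464249
cos θ = -43 / (17.029386 · 17.464249) ≈ -0.14458
θ = arccos(-0.14458) ≈ 98.3°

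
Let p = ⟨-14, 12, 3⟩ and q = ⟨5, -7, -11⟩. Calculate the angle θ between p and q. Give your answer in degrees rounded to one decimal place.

p · q = (-14)·5 + 12·(-7) + 3·(-11) = -70 - 84 - 33 = -187
|p|² = 196 + 144 + 9 = 349,  |p| = √349 ≈ 18.681542
|q|² = 25 + 49 + 121 = 195,  |q| = √195 ≈ 13.964240
cos θ = -187 / (18.681542 · 13.964240) ≈ -0.71682
θ = arccos(-0.71682) ≈ 135.8°

135.8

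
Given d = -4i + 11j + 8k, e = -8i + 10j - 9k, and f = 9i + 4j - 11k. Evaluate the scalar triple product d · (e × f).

-2539

e × f:
i: 10·(-11) - (-9)·4 = -110 - (-36) = -74
j: (-9)·9 - (-8)·(-11) = -81 - 88 = -169
k: (-8)·4 - 10·9 = -32 - 90 = -122
e × f = (-74, -169, -122)
d · (e × f) = (-4)·(-74) + 11·(-169) + 8·(-122) = 296 - 1859 - 976 = -2539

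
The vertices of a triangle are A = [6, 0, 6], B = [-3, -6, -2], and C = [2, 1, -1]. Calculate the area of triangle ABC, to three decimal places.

33.727

AB = (-9, -6, -8),  AC = (-4, 1, -7)
i: (-6)·(-7) - (-8)·1 = 42 - (-8) = 50
j: (-8)·(-4) - (-9)·(-7) = 32 - 63 = -31
k: (-9)·1 - (-6)·(-4) = -9 - 24 = -33
AB × AC = (50, -31, -33)
|AB × AC| = √4550 ≈ 67.4537
area = ½ · 67.4537 ≈ 33.727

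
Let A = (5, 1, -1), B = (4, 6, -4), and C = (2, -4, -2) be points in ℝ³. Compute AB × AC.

(-20, 8, 20)

AB = (-1, 5, -3)
AC = (-3, -5, -1)
i: 5·(-1) - (-3)·(-5) = -5 - 15 = -20
j: (-3)·(-3) - (-1)·(-1) = 9 - 1 = 8
k: (-1)·(-5) - 5·(-3) = 5 - (-15) = 20
AB × AC = (-20, 8, 20)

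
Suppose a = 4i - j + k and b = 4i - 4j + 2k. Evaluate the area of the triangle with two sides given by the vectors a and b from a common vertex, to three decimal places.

6.403

i: (-1)·2 - 1·(-4) = -2 - (-4) = 2
j: 1·4 - 4·2 = 4 - 8 = -4
k: 4·(-4) - (-1)·4 = -16 - (-4) = -12
a × b = (2, -4, -12)
|a × b| = √(2² + (-4)² + (-12)²) = √164 ≈ 12.8062
area = ½ · 12.8062 ≈ 6.403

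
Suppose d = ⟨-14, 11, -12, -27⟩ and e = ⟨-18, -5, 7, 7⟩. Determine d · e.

-76

d · e = (-14)·(-18) + 11·(-5) + (-12)·7 + (-27)·7 = 252 - 55 - 84 - 189 = -76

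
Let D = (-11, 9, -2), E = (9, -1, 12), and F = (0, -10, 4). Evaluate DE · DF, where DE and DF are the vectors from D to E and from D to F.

DE = E − D = (20, -10, 14)
DF = F − D = (11, -19, 6)
DE · DF = 20·11 + (-10)·(-19) + 14·6 = 220 + 190 + 84 = 494

494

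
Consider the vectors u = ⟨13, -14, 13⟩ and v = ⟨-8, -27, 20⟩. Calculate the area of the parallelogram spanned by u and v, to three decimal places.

593.217

i: (-14)·20 - 13·(-27) = -280 - (-351) = 71
j: 13·(-8) - 13·20 = -104 - 260 = -364
k: 13·(-27) - (-14)·(-8) = -351 - 112 = -463
u × v = (71, -364, -463)
|u × v| = √(71² + (-364)² + (-463)²) = √351906 ≈ 593.2167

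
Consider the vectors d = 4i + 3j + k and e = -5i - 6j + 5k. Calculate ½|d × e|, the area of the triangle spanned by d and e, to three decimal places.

16.934

i: 3·5 - 1·(-6) = 15 - (-6) = 21
j: 1·(-5) - 4·5 = -5 - 20 = -25
k: 4·(-6) - 3·(-5) = -24 - (-15) = -9
d × e = (21, -25, -9)
|d × e| = √(21² + (-25)² + (-9)²) = √1147 ≈ 33.8674
area = ½ · 33.8674 ≈ 16.934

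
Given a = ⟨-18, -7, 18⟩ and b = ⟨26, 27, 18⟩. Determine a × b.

(-612, 792, -304)

i: (-7)·18 - 18·27 = -126 - 486 = -612
j: 18·26 - (-18)·18 = 468 - (-324) = 792
k: (-18)·27 - (-7)·26 = -486 - (-182) = -304
a × b = (-612, 792, -304)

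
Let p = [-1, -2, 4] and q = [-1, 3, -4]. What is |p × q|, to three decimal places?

i: (-2)·(-4) - 4·3 = 8 - 12 = -4
j: 4·(-1) - (-1)·(-4) = -4 - 4 = -8
k: (-1)·3 - (-2)·(-1) = -3 - 2 = -5
p × q = (-4, -8, -5)
|p × q| = √((-4)² + (-8)² + (-5)²) = √105 ≈ 10.2470

10.247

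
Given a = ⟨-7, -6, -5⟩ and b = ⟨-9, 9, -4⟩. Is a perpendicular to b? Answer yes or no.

no

a · b = (-7)·(-9) + (-6)·9 + (-5)·(-4) = 63 - 54 + 20 = 29
Nonzero, so the vectors are not orthogonal.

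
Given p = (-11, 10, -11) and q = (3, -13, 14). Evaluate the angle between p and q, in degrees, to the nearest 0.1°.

p · q = (-11)·3 + 10·(-13) + (-11)·14 = -33 - 130 - 154 = -317
|p|² = 121 + 100 + 121 = 342,  |p| = √342 ≈ 18.493242
|q|² = 9 + 169 + 196 = 374,  |q| = √374 ≈ 19.339080
cos θ = -317 / (18.493242 · 19.339080) ≈ -0.88636
θ = arccos(-0.88636) ≈ 152.4°

152.4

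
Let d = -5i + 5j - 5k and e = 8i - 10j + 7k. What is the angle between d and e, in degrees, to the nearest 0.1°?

171.5

d · e = (-5)·8 + 5·(-10) + (-5)·7 = -40 - 50 - 35 = -125
|d|² = 25 + 25 + 25 = 75,  |d| = √75 ≈ 8.660254
|e|² = 64 + 100 + 49 = 213,  |e| = √213 ≈ 14.594520
cos θ = -125 / (8.660254 · 14.594520) ≈ -0.98898
θ = arccos(-0.98898) ≈ 171.5°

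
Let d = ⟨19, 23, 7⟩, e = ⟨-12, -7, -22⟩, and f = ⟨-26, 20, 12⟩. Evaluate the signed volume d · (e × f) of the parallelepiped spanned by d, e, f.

20278

e × f:
i: (-7)·12 - (-22)·20 = -84 - (-440) = 356
j: (-22)·(-26) - (-12)·12 = 572 - (-144) = 716
k: (-12)·20 - (-7)·(-26) = -240 - 182 = -422
e × f = (356, 716, -422)
d · (e × f) = 19·356 + 23·716 + 7·(-422) = 6764 + 16468 - 2954 = 20278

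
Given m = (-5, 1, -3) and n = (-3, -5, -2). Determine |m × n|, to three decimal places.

32.772

i: 1·(-2) - (-3)·(-5) = -2 - 15 = -17
j: (-3)·(-3) - (-5)·(-2) = 9 - 10 = -1
k: (-5)·(-5) - 1·(-3) = 25 - (-3) = 28
m × n = (-17, -1, 28)
|m × n| = √((-17)² + (-1)² + 28²) = √1074 ≈ 32.7719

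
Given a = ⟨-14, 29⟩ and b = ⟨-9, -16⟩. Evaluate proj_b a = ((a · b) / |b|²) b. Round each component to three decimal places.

(9.027, 16.047)

a · b = (-14)·(-9) + 29·(-16) = 126 - 464 = -338
|b|² = 81 + 256 = 337
proj_b a = (-338/337) · (-9, -16) ≈ (9.027, 16.047)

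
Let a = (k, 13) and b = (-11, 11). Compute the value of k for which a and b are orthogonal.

13

a · b = k·(-11) + 13·11 = 143 - 11k
Set equal to 0: -11k = -143, so k = 13.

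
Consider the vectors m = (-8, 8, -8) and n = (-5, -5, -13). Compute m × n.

i: 8·(-13) - (-8)·(-5) = -104 - 40 = -144
j: (-8)·(-5) - (-8)·(-13) = 40 - 104 = -64
k: (-8)·(-5) - 8·(-5) = 40 - (-40) = 80
m × n = (-144, -64, 80)

(-144, -64, 80)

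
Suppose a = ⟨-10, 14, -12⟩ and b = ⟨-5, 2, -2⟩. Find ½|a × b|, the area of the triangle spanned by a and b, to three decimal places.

i: 14·(-2) - (-12)·2 = -28 - (-24) = -4
j: (-12)·(-5) - (-10)·(-2) = 60 - 20 = 40
k: (-10)·2 - 14·(-5) = -20 - (-70) = 50
a × b = (-4, 40, 50)
|a × b| = √((-4)² + 40² + 50²) = √4116 ≈ 64.1561
area = ½ · 64.1561 ≈ 32.078

32.078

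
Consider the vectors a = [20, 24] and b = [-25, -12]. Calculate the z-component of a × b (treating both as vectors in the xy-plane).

360

20·(-12) - 24·(-25) = -240 - (-600) = 360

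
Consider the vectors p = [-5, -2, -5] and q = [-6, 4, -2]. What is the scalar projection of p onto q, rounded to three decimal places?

4.276

p · q = (-5)·(-6) + (-2)·4 + (-5)·(-2) = 30 - 8 + 10 = 32
|q| = √(36 + 16 + 4) = √56 ≈ 7.4833
comp_q p = 32 / √56 ≈ 4.276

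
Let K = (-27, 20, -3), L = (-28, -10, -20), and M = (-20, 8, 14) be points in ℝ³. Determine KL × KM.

KL = (-1, -30, -17)
KM = (7, -12, 17)
i: (-30)·17 - (-17)·(-12) = -510 - 204 = -714
j: (-17)·7 - (-1)·17 = -119 - (-17) = -102
k: (-1)·(-12) - (-30)·7 = 12 - (-210) = 222
KL × KM = (-714, -102, 222)

(-714, -102, 222)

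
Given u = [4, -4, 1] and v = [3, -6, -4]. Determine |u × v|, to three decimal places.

31.448

i: (-4)·(-4) - 1·(-6) = 16 - (-6) = 22
j: 1·3 - 4·(-4) = 3 - (-16) = 19
k: 4·(-6) - (-4)·3 = -24 - (-12) = -12
u × v = (22, 19, -12)
|u × v| = √(22² + 19² + (-12)²) = √989 ≈ 31.4484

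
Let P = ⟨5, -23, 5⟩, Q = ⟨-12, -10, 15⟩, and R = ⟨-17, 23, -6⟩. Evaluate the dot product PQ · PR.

862

PQ = Q − P = (-17, 13, 10)
PR = R − P = (-22, 46, -11)
PQ · PR = (-17)·(-22) + 13·46 + 10·(-11) = 374 + 598 - 110 = 862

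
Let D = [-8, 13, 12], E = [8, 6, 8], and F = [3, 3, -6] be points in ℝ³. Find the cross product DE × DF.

(86, 244, -83)

DE = (16, -7, -4)
DF = (11, -10, -18)
i: (-7)·(-18) - (-4)·(-10) = 126 - 40 = 86
j: (-4)·11 - 16·(-18) = -44 - (-288) = 244
k: 16·(-10) - (-7)·11 = -160 - (-77) = -83
DE × DF = (86, 244, -83)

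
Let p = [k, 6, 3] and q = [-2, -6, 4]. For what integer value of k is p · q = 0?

p · q = k·(-2) + 6·(-6) + 3·4 = -24 - 2k
Set equal to 0: -2k = 24, so k = -12.

-12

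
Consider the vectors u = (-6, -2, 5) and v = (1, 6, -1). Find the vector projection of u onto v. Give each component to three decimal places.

u · v = (-6)·1 + (-2)·6 + 5·(-1) = -6 - 12 - 5 = -23
|v|² = 1 + 36 + 1 = 38
proj_v u = (-23/38) · (1, 6, -1) ≈ (-0.605, -3.632, 0.605)

(-0.605, -3.632, 0.605)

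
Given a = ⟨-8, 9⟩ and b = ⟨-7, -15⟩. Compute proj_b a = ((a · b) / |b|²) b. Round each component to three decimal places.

a · b = (-8)·(-7) + 9·(-15) = 56 - 135 = -79
|b|² = 49 + 225 = 274
proj_b a = (-79/274) · (-7, -15) ≈ (2.018, 4.325)

(2.018, 4.325)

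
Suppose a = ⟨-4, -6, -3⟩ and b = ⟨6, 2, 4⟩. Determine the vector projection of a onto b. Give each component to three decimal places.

(-5.143, -1.714, -3.429)

a · b = (-4)·6 + (-6)·2 + (-3)·4 = -24 - 12 - 12 = -48
|b|² = 36 + 4 + 16 = 56
proj_b a = (-48/56) · (6, 2, 4) ≈ (-5.143, -1.714, -3.429)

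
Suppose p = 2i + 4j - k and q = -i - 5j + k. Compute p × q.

i: 4·1 - (-1)·(-5) = 4 - 5 = -1
j: (-1)·(-1) - 2·1 = 1 - 2 = -1
k: 2·(-5) - 4·(-1) = -10 - (-4) = -6
p × q = (-1, -1, -6)

(-1, -1, -6)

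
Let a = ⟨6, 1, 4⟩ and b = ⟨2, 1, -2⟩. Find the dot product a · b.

a · b = 6·2 + 1·1 + 4·(-2) = 12 + 1 - 8 = 5

5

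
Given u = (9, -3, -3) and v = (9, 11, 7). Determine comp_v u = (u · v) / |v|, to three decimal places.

1.704

u · v = 9·9 + (-3)·11 + (-3)·7 = 81 - 33 - 21 = 27
|v| = √(81 + 121 + 49) = √251 ≈ 15.8430
comp_v u = 27 / √251 ≈ 1.704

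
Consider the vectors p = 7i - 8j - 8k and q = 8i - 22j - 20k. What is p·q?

p · q = 7·8 + (-8)·(-22) + (-8)·(-20) = 56 + 176 + 160 = 392

392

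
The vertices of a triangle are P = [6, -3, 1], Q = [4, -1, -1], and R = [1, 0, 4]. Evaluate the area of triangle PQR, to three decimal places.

PQ = (-2, 2, -2),  PR = (-5, 3, 3)
i: 2·3 - (-2)·3 = 6 - (-6) = 12
j: (-2)·(-5) - (-2)·3 = 10 - (-6) = 16
k: (-2)·3 - 2·(-5) = -6 - (-10) = 4
PQ × PR = (12, 16, 4)
|PQ × PR| = √416 ≈ 20.3961
area = ½ · 20.3961 ≈ 10.198

10.198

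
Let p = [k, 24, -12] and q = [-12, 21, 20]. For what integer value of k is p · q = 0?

22

p · q = k·(-12) + 24·21 + (-12)·20 = 264 - 12k
Set equal to 0: -12k = -264, so k = 22.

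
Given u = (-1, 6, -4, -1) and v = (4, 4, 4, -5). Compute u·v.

9

u · v = (-1)·4 + 6·4 + (-4)·4 + (-1)·(-5) = -4 + 24 - 16 + 5 = 9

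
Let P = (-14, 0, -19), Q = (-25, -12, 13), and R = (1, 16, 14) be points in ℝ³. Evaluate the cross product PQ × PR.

(-908, 843, 4)

PQ = (-11, -12, 32)
PR = (15, 16, 33)
i: (-12)·33 - 32·16 = -396 - 512 = -908
j: 32·15 - (-11)·33 = 480 - (-363) = 843
k: (-11)·16 - (-12)·15 = -176 - (-180) = 4
PQ × PR = (-908, 843, 4)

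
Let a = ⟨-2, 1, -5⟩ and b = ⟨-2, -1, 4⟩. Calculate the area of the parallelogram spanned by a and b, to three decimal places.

i: 1·4 - (-5)·(-1) = 4 - 5 = -1
j: (-5)·(-2) - (-2)·4 = 10 - (-8) = 18
k: (-2)·(-1) - 1·(-2) = 2 - (-2) = 4
a × b = (-1, 18, 4)
|a × b| = √((-1)² + 18² + 4²) = √341 ≈ 18.4662

18.466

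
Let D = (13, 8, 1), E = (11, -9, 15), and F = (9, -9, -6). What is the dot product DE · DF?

DE = E − D = (-2, -17, 14)
DF = F − D = (-4, -17, -7)
DE · DF = (-2)·(-4) + (-17)·(-17) + 14·(-7) = 8 + 289 - 98 = 199

199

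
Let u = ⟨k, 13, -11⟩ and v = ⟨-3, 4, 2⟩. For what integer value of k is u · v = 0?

10

u · v = k·(-3) + 13·4 + (-11)·2 = 30 - 3k
Set equal to 0: -3k = -30, so k = 10.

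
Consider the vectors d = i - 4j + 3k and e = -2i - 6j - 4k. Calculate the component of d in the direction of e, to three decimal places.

1.336

d · e = 1·(-2) + (-4)·(-6) + 3·(-4) = -2 + 24 - 12 = 10
|e| = √(4 + 36 + 16) = √56 ≈ 7.4833
comp_e d = 10 / √56 ≈ 1.336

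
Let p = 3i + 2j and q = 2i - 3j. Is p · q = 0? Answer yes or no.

yes

p · q = 3·2 + 2·(-3) = 6 - 6 = 0
Zero, so the vectors are orthogonal.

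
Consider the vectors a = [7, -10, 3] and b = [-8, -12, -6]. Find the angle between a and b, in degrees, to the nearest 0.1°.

a · b = 7·(-8) + (-10)·(-12) + 3·(-6) = -56 + 120 - 18 = 46
|a|² = 49 + 100 + 9 = 158,  |a| = √158 ≈ 12.569805
|b|² = 64 + 144 + 36 = 244,  |b| = √244 ≈ 15.620499
cos θ = 46 / (12.569805 · 15.620499) ≈ 0.23428
θ = arccos(0.23428) ≈ 76.5°

76.5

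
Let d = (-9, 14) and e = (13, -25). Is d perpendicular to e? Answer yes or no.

d · e = (-9)·13 + 14·(-25) = -117 - 350 = -467
Nonzero, so the vectors are not orthogonal.

no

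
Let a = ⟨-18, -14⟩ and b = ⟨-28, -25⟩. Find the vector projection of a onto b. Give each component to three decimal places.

(-16.971, -15.153)

a · b = (-18)·(-28) + (-14)·(-25) = 504 + 350 = 854
|b|² = 784 + 625 = 1409
proj_b a = (854/1409) · (-28, -25) ≈ (-16.971, -15.153)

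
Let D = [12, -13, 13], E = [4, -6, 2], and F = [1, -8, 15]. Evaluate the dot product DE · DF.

DE = E − D = (-8, 7, -11)
DF = F − D = (-11, 5, 2)
DE · DF = (-8)·(-11) + 7·5 + (-11)·2 = 88 + 35 - 22 = 101

101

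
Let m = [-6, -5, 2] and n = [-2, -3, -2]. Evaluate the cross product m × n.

i: (-5)·(-2) - 2·(-3) = 10 - (-6) = 16
j: 2·(-2) - (-6)·(-2) = -4 - 12 = -16
k: (-6)·(-3) - (-5)·(-2) = 18 - 10 = 8
m × n = (16, -16, 8)

(16, -16, 8)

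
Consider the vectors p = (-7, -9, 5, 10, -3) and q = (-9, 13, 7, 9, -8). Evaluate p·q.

p · q = (-7)·(-9) + (-9)·13 + 5·7 + 10·9 + (-3)·(-8) = 63 - 117 + 35 + 90 + 24 = 95

95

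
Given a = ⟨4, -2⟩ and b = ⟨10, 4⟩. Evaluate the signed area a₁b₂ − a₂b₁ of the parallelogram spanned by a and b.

36

4·4 - (-2)·10 = 16 - (-20) = 36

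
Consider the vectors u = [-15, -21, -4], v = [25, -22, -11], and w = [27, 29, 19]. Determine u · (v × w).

v × w:
i: (-22)·19 - (-11)·29 = -418 - (-319) = -99
j: (-11)·27 - 25·19 = -297 - 475 = -772
k: 25·29 - (-22)·27 = 725 - (-594) = 1319
v × w = (-99, -772, 1319)
u · (v × w) = (-15)·(-99) + (-21)·(-772) + (-4)·1319 = 1485 + 16212 - 5276 = 12421

12421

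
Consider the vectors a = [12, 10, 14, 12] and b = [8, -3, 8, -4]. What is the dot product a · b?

a · b = 12·8 + 10·(-3) + 14·8 + 12·(-4) = 96 - 30 + 112 - 48 = 130

130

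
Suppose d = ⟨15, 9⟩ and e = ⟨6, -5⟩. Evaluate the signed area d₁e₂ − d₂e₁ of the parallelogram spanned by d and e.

15·(-5) - 9·6 = -75 - 54 = -129

-129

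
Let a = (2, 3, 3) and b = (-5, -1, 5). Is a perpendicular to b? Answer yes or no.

a · b = 2·(-5) + 3·(-1) + 3·5 = -10 - 3 + 15 = 2
Nonzero, so the vectors are not orthogonal.

no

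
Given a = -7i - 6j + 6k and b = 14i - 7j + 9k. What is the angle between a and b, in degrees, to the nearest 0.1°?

90.6

a · b = (-7)·14 + (-6)·(-7) + 6·9 = -98 + 42 + 54 = -2
|a|² = 49 + 36 + 36 = 121,  |a| = √121 ≈ 11.000000
|b|² = 196 + 49 + 81 = 326,  |b| = √326 ≈ 18.055470
cos θ = -2 / (11.000000 · 18.055470) ≈ -0.01007
θ = arccos(-0.01007) ≈ 90.6°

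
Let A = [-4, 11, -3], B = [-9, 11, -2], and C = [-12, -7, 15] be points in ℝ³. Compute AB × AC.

(18, 82, 90)

AB = (-5, 0, 1)
AC = (-8, -18, 18)
i: 0·18 - 1·(-18) = 0 - (-18) = 18
j: 1·(-8) - (-5)·18 = -8 - (-90) = 82
k: (-5)·(-18) - 0·(-8) = 90 - 0 = 90
AB × AC = (18, 82, 90)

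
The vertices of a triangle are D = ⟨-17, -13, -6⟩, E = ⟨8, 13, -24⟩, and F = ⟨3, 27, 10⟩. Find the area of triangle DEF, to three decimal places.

DE = (25, 26, -18),  DF = (20, 40, 16)
i: 26·16 - (-18)·40 = 416 - (-720) = 1136
j: (-18)·20 - 25·16 = -360 - 400 = -760
k: 25·40 - 26·20 = 1000 - 520 = 480
DE × DF = (1136, -760, 480)
|DE × DF| = √2098496 ≈ 1448.6187
area = ½ · 1448.6187 ≈ 724.309

724.309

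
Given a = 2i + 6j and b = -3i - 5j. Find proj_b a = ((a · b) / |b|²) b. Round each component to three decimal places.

a · b = 2·(-3) + 6·(-5) = -6 - 30 = -36
|b|² = 9 + 25 = 34
proj_b a = (-36/34) · (-3, -5) ≈ (3.176, 5.294)

(3.176, 5.294)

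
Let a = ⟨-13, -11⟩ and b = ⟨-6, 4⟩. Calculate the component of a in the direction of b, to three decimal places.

a · b = (-13)·(-6) + (-11)·4 = 78 - 44 = 34
|b| = √(36 + 16) = √52 ≈ 7.2111
comp_b a = 34 / √52 ≈ 4.715

4.715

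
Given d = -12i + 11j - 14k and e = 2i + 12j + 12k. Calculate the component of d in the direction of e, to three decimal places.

d · e = (-12)·2 + 11·12 + (-14)·12 = -24 + 132 - 168 = -60
|e| = √(4 + 144 + 144) = √292 ≈ 17.0880
comp_e d = -60 / √292 ≈ -3.511

-3.511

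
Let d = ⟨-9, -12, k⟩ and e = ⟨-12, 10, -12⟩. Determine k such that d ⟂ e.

d · e = (-9)·(-12) + (-12)·10 + k·(-12) = -12 - 12k
Set equal to 0: -12k = 12, so k = -1.

-1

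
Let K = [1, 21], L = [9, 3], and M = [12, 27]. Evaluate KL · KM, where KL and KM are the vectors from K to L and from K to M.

KL = L − K = (8, -18)
KM = M − K = (11, 6)
KL · KM = 8·11 + (-18)·6 = 88 - 108 = -20

-20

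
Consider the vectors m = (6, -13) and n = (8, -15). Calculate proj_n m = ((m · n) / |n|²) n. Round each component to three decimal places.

(6.727, -12.612)

m · n = 6·8 + (-13)·(-15) = 48 + 195 = 243
|n|² = 64 + 225 = 289
proj_n m = (243/289) · (8, -15) ≈ (6.727, -12.612)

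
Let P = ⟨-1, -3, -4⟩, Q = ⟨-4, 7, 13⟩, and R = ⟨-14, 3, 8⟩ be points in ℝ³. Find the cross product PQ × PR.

(18, -185, 112)

PQ = (-3, 10, 17)
PR = (-13, 6, 12)
i: 10·12 - 17·6 = 120 - 102 = 18
j: 17·(-13) - (-3)·12 = -221 - (-36) = -185
k: (-3)·6 - 10·(-13) = -18 - (-130) = 112
PQ × PR = (18, -185, 112)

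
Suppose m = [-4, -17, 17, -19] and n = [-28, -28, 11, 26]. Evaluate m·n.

m · n = (-4)·(-28) + (-17)·(-28) + 17·11 + (-19)·26 = 112 + 476 + 187 - 494 = 281

281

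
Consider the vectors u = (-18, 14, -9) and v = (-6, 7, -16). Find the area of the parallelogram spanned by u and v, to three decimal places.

287.125

i: 14·(-16) - (-9)·7 = -224 - (-63) = -161
j: (-9)·(-6) - (-18)·(-16) = 54 - 288 = -234
k: (-18)·7 - 14·(-6) = -126 - (-84) = -42
u × v = (-161, -234, -42)
|u × v| = √((-161)² + (-234)² + (-42)²) = √82441 ≈ 287.1254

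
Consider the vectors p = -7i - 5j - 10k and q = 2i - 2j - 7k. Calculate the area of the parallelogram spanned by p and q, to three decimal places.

74.579

i: (-5)·(-7) - (-10)·(-2) = 35 - 20 = 15
j: (-10)·2 - (-7)·(-7) = -20 - 49 = -69
k: (-7)·(-2) - (-5)·2 = 14 - (-10) = 24
p × q = (15, -69, 24)
|p × q| = √(15² + (-69)² + 24²) = √5562 ≈ 74.5788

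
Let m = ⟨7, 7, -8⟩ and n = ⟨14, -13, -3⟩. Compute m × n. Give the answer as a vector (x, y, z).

(-125, -91, -189)

i: 7·(-3) - (-8)·(-13) = -21 - 104 = -125
j: (-8)·14 - 7·(-3) = -112 - (-21) = -91
k: 7·(-13) - 7·14 = -91 - 98 = -189
m × n = (-125, -91, -189)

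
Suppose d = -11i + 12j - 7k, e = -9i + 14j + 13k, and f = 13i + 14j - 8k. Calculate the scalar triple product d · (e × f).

e × f:
i: 14·(-8) - 13·14 = -112 - 182 = -294
j: 13·13 - (-9)·(-8) = 169 - 72 = 97
k: (-9)·14 - 14·13 = -126 - 182 = -308
e × f = (-294, 97, -308)
d · (e × f) = (-11)·(-294) + 12·97 + (-7)·(-308) = 3234 + 1164 + 2156 = 6554

6554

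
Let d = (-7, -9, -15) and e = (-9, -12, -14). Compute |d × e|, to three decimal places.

i: (-9)·(-14) - (-15)·(-12) = 126 - 180 = -54
j: (-15)·(-9) - (-7)·(-14) = 135 - 98 = 37
k: (-7)·(-12) - (-9)·(-9) = 84 - 81 = 3
d × e = (-54, 37, 3)
|d × e| = √((-54)² + 37² + 3²) = √4294 ≈ 65.5286

65.529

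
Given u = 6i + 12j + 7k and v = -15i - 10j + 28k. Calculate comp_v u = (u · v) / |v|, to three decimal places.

-0.420

u · v = 6·(-15) + 12·(-10) + 7·28 = -90 - 120 + 196 = -14
|v| = √(225 + 100 + 784) = √1109 ≈ 33.3017
comp_v u = -14 / √1109 ≈ -0.420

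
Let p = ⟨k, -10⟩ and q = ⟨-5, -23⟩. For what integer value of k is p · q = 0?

p · q = k·(-5) + (-10)·(-23) = 230 - 5k
Set equal to 0: -5k = -230, so k = 46.

46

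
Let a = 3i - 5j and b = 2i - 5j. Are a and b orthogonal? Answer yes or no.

no

a · b = 3·2 + (-5)·(-5) = 6 + 25 = 31
Nonzero, so the vectors are not orthogonal.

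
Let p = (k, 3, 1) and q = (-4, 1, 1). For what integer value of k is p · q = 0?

1

p · q = k·(-4) + 3·1 + 1·1 = 4 - 4k
Set equal to 0: -4k = -4, so k = 1.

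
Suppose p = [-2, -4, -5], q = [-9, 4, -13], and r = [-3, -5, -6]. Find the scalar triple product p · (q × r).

q × r:
i: 4·(-6) - (-13)·(-5) = -24 - 65 = -89
j: (-13)·(-3) - (-9)·(-6) = 39 - 54 = -15
k: (-9)·(-5) - 4·(-3) = 45 - (-12) = 57
q × r = (-89, -15, 57)
p · (q × r) = (-2)·(-89) + (-4)·(-15) + (-5)·57 = 178 + 60 - 285 = -47

-47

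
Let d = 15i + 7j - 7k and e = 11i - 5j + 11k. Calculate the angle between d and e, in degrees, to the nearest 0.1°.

d · e = 15·11 + 7·(-5) + (-7)·11 = 165 - 35 - 77 = 53
|d|² = 225 + 49 + 49 = 323,  |d| = √323 ≈ 17.972201
|e|² = 121 + 25 + 121 = 267,  |e| = √267 ≈ 16.340135
cos θ = 53 / (17.972201 · 16.340135) ≈ 0.18048
θ = arccos(0.18048) ≈ 79.6°

79.6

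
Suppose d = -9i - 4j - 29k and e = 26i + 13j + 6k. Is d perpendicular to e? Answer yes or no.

no

d · e = (-9)·26 + (-4)·13 + (-29)·6 = -234 - 52 - 174 = -460
Nonzero, so the vectors are not orthogonal.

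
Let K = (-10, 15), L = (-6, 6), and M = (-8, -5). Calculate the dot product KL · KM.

KL = L − K = (4, -9)
KM = M − K = (2, -20)
KL · KM = 4·2 + (-9)·(-20) = 8 + 180 = 188

188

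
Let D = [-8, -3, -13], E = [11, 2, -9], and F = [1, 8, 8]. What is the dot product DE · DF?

310

DE = E − D = (19, 5, 4)
DF = F − D = (9, 11, 21)
DE · DF = 19·9 + 5·11 + 4·21 = 171 + 55 + 84 = 310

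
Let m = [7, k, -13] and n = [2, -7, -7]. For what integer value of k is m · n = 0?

15

m · n = 7·2 + k·(-7) + (-13)·(-7) = 105 - 7k
Set equal to 0: -7k = -105, so k = 15.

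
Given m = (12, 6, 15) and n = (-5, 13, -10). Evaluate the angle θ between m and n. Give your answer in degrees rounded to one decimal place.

112.5

m · n = 12·(-5) + 6·13 + 15·(-10) = -60 + 78 - 150 = -132
|m|² = 144 + 36 + 225 = 405,  |m| = √405 ≈ 20.124612
|n|² = 25 + 169 + 100 = 294,  |n| = √294 ≈ 17.146428
cos θ = -132 / (20.124612 · 17.146428) ≈ -0.38254
θ = arccos(-0.38254) ≈ 112.5°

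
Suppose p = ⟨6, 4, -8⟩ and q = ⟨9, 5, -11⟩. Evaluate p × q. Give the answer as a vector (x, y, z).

i: 4·(-11) - (-8)·5 = -44 - (-40) = -4
j: (-8)·9 - 6·(-11) = -72 - (-66) = -6
k: 6·5 - 4·9 = 30 - 36 = -6
p × q = (-4, -6, -6)

(-4, -6, -6)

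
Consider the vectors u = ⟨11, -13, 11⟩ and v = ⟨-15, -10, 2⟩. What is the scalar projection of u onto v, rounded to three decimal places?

u · v = 11·(-15) + (-13)·(-10) + 11·2 = -165 + 130 + 22 = -13
|v| = √(225 + 100 + 4) = √329 ≈ 18.1384
comp_v u = -13 / √329 ≈ -0.717

-0.717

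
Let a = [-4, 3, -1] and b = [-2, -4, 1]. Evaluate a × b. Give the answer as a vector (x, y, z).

(-1, 6, 22)

i: 3·1 - (-1)·(-4) = 3 - 4 = -1
j: (-1)·(-2) - (-4)·1 = 2 - (-4) = 6
k: (-4)·(-4) - 3·(-2) = 16 - (-6) = 22
a × b = (-1, 6, 22)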